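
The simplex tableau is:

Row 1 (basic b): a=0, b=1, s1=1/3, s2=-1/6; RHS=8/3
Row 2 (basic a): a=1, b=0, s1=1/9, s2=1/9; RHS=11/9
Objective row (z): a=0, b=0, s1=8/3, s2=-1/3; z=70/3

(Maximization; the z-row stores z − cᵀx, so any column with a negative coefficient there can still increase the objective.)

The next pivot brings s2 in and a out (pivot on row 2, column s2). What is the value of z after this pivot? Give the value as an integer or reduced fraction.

27

Minimum ratio for s2: (11/9)/(1/9) = 11.
z changes by −(z-row coeff of s2)·ratio = −(-1/3)·11 = 11/3.
New z = 70/3 + (11/3) = 27.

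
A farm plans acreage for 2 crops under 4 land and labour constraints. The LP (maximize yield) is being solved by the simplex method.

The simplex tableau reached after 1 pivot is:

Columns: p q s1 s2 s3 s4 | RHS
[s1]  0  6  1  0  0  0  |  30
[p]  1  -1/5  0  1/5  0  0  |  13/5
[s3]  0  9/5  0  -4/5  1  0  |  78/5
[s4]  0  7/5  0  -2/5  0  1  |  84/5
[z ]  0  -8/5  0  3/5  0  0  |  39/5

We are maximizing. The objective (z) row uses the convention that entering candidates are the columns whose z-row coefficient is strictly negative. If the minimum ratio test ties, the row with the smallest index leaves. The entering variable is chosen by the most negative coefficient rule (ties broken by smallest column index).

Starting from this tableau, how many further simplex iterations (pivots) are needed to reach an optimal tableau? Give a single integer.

pivot: q in, s1 out → z = 79/5
No improving column remains; optimal.

1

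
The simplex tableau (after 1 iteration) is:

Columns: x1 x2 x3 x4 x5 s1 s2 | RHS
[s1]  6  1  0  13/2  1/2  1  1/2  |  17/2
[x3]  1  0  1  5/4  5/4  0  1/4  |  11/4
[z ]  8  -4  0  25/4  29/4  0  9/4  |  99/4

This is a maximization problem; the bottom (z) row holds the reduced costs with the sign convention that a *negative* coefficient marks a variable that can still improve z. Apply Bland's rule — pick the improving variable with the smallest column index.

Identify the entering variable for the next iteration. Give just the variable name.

x2

Objective-row coefficients: x1: 8, x2: -4, x3: 0, x4: 25/4, x5: 29/4, s1: 0, s2: 9/4.
Improving columns: x2. Bland's rule picks the smallest column index → x2.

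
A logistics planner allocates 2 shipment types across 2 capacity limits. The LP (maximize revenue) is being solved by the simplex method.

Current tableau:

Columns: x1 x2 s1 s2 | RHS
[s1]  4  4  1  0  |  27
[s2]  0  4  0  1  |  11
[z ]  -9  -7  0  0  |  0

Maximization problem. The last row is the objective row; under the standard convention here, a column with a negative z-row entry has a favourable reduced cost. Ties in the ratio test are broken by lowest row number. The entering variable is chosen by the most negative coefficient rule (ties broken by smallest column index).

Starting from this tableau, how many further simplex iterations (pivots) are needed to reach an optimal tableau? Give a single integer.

1

pivot: x1 in, s1 out → z = 243/4
No improving column remains; optimal.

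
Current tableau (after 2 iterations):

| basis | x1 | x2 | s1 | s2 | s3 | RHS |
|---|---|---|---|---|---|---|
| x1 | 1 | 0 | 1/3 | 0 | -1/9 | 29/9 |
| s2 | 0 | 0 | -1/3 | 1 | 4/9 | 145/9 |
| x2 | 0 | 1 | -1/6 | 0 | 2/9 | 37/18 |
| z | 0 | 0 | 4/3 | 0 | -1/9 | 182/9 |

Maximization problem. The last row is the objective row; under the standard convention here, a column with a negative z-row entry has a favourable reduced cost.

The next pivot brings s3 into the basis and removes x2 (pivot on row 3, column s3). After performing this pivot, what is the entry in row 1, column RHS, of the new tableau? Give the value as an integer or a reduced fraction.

17/4

Pivot element is row 3, column s3: 2/9.
Normalize row 3: new (row 3, RHS) = (37/18)/(2/9) = 37/4.
row 1 ← row 1 − (-1/9)·(new row 3): 29/9 − (-1/9)·(37/4) = 17/4.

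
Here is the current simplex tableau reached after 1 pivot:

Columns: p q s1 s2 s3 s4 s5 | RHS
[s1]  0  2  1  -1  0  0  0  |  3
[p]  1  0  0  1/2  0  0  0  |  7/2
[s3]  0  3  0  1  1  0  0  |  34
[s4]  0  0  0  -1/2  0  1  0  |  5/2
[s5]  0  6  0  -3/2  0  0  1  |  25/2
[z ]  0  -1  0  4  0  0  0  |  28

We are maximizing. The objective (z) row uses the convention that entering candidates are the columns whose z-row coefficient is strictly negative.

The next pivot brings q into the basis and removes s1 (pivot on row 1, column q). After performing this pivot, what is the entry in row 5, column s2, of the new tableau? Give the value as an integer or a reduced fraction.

Pivot element is row 1, column q: 2.
Normalize row 1: new (row 1, s2) = (-1)/2 = -1/2.
row 5 ← row 5 − 6·(new row 1): -3/2 − 6·(-1/2) = 3/2.

3/2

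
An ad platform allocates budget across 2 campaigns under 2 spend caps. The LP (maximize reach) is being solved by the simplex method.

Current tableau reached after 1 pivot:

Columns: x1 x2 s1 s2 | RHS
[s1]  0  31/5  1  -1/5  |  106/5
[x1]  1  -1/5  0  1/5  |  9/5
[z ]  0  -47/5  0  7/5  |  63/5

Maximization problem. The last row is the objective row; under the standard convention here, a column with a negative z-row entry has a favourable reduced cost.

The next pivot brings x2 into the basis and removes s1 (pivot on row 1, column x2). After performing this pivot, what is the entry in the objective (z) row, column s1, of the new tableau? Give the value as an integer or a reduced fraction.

47/31

Pivot element is row 1, column x2: 31/5.
Normalize row 1: new (row 1, s1) = 1/(31/5) = 5/31.
z-row ← z-row − (-47/5)·(new row 1): 0 − (-47/5)·(5/31) = 47/31.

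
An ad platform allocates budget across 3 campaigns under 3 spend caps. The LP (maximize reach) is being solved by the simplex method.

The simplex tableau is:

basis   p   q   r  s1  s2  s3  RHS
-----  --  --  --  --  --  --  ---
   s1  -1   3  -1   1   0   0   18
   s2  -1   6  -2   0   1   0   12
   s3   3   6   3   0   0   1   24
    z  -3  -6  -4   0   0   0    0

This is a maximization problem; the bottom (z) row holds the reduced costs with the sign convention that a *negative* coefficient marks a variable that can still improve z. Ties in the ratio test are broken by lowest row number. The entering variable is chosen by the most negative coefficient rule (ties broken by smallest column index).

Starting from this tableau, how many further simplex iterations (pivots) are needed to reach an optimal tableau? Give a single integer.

pivot: q in, s2 out → z = 12
pivot: r in, s3 out → z = 132/5
pivot: s2 in, q out → z = 32
No improving column remains; optimal.

3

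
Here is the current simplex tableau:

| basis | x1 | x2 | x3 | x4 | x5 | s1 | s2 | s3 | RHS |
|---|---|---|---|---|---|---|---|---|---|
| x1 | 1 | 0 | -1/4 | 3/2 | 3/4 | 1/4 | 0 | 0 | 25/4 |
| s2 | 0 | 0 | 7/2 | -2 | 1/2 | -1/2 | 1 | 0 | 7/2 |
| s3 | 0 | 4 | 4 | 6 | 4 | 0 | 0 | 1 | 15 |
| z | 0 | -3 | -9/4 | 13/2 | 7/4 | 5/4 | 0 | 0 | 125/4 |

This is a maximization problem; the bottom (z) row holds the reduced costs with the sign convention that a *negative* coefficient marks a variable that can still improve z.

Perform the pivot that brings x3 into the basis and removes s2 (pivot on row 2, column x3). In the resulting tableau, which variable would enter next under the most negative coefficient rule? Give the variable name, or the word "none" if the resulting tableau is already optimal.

x2

Pivot element 7/2. New z-row = old z-row − (-9/4)·(row 2/(7/2)).
Updated z-row coefficients: x1: 0, x2: -3, x3: 0, x4: 73/14, x5: 29/14, s1: 13/14, s2: 9/14, s3: 0.
The most negative is -3 in column x2, so x2 would enter next.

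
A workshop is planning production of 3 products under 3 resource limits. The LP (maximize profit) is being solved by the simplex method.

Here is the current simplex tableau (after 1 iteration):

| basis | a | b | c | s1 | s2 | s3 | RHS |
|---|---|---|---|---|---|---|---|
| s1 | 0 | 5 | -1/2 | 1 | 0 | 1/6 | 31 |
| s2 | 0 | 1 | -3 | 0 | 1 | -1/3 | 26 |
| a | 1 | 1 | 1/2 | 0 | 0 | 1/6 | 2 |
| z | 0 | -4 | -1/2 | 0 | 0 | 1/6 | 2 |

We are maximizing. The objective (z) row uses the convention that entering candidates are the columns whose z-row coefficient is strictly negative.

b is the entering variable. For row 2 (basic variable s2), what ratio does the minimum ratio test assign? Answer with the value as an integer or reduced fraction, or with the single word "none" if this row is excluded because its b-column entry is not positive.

26

Ratio = RHS / (b entry) = 26 / 1 = 26.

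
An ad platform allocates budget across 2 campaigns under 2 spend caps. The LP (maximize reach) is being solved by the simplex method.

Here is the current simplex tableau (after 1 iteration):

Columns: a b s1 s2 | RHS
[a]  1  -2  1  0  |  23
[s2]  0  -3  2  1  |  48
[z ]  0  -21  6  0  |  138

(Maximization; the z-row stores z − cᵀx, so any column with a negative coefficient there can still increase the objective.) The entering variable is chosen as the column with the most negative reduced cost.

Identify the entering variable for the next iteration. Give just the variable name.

b

Objective-row coefficients: a: 0, b: -21, s1: 6, s2: 0.
The most negative is -21 in column b, so b enters.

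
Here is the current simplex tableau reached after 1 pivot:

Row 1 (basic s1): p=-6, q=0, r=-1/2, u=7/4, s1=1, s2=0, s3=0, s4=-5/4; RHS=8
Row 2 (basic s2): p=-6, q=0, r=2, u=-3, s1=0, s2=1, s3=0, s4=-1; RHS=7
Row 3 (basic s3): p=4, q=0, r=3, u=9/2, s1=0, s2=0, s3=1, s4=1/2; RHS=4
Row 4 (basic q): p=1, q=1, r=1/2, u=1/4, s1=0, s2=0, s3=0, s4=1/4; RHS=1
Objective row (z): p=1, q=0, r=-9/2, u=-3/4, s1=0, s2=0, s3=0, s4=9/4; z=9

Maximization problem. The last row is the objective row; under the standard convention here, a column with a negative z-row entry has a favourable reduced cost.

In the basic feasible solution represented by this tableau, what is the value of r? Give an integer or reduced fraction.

r is nonbasic (not in the basis column), so its value in the current BFS is 0.

0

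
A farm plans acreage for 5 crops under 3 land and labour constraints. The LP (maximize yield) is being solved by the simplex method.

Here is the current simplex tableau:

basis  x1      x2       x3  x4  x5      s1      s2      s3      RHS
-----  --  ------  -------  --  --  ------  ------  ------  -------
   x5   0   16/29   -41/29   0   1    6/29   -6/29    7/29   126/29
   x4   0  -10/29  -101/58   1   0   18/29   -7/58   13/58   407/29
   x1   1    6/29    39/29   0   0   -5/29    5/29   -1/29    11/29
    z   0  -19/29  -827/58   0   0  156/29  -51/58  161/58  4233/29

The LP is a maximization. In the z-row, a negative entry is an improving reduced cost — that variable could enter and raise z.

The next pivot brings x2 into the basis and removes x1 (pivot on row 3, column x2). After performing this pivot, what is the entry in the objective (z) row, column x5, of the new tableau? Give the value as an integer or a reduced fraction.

Pivot element is row 3, column x2: 6/29.
Normalize row 3: new (row 3, x5) = 0/(6/29) = 0.
z-row ← z-row − (-19/29)·(new row 3): 0 − (-19/29)·0 = 0.

0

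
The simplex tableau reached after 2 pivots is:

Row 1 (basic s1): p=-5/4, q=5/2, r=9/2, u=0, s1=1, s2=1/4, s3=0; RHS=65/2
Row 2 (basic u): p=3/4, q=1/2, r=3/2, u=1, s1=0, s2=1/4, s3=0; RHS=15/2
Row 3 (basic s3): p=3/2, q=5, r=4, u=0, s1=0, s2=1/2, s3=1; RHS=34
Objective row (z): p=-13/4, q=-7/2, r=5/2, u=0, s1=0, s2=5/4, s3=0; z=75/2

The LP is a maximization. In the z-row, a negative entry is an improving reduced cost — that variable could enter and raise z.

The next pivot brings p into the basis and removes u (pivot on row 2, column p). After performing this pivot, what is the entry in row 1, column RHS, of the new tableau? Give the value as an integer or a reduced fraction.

Pivot element is row 2, column p: 3/4.
Normalize row 2: new (row 2, RHS) = (15/2)/(3/4) = 10.
row 1 ← row 1 − (-5/4)·(new row 2): 65/2 − (-5/4)·10 = 45.

45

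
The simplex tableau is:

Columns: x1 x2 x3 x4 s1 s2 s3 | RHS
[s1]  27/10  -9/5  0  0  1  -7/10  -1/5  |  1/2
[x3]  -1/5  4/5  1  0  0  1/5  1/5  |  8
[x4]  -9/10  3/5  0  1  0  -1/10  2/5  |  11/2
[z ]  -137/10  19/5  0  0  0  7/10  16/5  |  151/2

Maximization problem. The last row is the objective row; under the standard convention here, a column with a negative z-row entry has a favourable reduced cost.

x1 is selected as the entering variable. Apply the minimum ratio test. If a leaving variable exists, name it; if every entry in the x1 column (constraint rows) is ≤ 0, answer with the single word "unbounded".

Ratios: row 1 (s1): (1/2)/(27/10) = 5/27; row 2 (x3): entry -1/5 ≤ 0, skip; row 3 (x4): entry -9/10 ≤ 0, skip.
Minimum ratio is in the s1 row, so s1 leaves.

s1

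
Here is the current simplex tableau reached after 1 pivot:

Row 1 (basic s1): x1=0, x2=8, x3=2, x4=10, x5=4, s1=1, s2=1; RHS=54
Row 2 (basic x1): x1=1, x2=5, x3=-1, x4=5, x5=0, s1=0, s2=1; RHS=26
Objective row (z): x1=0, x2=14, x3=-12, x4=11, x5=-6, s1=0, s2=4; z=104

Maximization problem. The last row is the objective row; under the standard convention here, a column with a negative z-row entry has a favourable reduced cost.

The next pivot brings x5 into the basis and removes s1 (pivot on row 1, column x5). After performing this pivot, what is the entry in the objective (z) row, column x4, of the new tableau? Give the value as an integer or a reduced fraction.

26

Pivot element is row 1, column x5: 4.
Normalize row 1: new (row 1, x4) = 10/4 = 5/2.
z-row ← z-row − (-6)·(new row 1): 11 − (-6)·(5/2) = 26.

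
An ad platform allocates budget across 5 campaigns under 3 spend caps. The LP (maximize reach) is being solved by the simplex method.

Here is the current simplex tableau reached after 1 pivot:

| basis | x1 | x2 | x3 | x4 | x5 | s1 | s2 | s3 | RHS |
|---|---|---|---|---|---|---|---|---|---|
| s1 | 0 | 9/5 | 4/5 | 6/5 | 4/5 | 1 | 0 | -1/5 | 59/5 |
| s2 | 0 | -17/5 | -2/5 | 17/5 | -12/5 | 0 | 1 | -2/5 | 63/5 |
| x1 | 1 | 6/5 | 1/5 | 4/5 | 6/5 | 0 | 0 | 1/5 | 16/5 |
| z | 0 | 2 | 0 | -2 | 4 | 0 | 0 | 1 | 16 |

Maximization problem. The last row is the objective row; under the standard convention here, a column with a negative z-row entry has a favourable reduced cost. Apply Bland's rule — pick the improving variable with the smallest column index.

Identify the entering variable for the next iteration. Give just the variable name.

Objective-row coefficients: x1: 0, x2: 2, x3: 0, x4: -2, x5: 4, s1: 0, s2: 0, s3: 1.
Improving columns: x4. Bland's rule picks the smallest column index → x4.

x4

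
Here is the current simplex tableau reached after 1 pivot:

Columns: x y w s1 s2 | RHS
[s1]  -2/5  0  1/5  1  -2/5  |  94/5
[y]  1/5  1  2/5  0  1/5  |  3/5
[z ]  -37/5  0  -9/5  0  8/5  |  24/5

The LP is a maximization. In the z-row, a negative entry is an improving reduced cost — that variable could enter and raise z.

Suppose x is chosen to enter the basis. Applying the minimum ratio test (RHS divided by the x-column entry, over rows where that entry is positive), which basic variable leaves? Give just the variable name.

y

Ratios: row 1 (s1): entry -2/5 ≤ 0, skip; row 2 (y): (3/5)/(1/5) = 3.
Minimum ratio 3 is in the y row, so y leaves.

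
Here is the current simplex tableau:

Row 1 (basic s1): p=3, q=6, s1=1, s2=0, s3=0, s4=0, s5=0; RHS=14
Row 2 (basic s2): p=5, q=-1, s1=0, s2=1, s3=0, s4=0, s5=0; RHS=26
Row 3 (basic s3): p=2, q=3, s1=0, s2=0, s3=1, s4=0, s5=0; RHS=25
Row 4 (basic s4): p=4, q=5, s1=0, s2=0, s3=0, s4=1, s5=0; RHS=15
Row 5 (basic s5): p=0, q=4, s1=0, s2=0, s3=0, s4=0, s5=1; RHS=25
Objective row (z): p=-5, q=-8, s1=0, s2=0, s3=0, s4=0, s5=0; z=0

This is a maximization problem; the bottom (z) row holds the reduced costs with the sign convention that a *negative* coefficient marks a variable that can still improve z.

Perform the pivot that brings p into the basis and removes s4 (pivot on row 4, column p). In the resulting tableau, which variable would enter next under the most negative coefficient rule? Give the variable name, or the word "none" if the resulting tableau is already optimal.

q

Pivot element 4. New z-row = old z-row − (-5)·(row 4/4).
Updated z-row coefficients: p: 0, q: -7/4, s1: 0, s2: 0, s3: 0, s4: 5/4, s5: 0.
The most negative is -7/4 in column q, so q would enter next.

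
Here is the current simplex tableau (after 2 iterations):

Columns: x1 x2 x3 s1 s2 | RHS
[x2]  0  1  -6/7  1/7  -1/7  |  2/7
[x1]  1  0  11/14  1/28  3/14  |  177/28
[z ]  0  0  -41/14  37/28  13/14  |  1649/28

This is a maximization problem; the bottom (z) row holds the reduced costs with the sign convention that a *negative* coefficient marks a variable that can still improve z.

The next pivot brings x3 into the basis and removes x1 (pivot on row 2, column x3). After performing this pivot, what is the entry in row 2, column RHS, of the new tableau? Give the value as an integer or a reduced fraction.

Pivot element is row 2, column x3: 11/14.
Normalize row 2: new (row 2, RHS) = (177/28)/(11/14) = 177/22.
Row 2 is the pivot row, so the entry is 177/22.

177/22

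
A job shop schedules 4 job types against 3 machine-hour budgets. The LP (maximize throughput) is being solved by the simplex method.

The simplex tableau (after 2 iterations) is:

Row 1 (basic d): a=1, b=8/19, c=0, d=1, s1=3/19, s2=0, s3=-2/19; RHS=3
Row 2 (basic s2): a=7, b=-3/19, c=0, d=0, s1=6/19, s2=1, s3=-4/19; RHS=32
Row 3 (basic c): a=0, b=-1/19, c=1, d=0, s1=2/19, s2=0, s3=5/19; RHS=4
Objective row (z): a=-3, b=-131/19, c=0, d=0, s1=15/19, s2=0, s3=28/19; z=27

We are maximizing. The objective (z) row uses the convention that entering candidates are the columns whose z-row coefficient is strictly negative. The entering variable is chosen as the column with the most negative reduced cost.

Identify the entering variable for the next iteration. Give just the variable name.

b

Objective-row coefficients: a: -3, b: -131/19, c: 0, d: 0, s1: 15/19, s2: 0, s3: 28/19.
The most negative is -131/19 in column b, so b enters.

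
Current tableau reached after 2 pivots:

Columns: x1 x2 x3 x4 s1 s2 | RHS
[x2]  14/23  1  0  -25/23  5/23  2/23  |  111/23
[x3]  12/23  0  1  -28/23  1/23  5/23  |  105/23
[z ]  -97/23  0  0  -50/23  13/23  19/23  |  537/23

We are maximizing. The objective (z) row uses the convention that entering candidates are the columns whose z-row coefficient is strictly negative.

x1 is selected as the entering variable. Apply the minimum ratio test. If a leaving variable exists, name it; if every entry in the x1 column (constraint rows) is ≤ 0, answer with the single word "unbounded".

Ratios: row 1 (x2): (111/23)/(14/23) = 111/14; row 2 (x3): (105/23)/(12/23) = 35/4.
Minimum ratio is in the x2 row, so x2 leaves.

x2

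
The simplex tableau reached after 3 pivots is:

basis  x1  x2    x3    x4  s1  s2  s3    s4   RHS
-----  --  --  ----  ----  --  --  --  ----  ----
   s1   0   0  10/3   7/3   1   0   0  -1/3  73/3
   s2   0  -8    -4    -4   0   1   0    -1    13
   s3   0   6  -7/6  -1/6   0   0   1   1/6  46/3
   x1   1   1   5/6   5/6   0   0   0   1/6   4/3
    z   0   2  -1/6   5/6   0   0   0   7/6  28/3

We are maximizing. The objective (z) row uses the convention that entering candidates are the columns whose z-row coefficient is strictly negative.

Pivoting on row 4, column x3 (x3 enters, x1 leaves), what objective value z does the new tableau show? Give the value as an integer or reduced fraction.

48/5

Minimum ratio for x3: (4/3)/(5/6) = 8/5.
z changes by −(z-row coeff of x3)·ratio = −(-1/6)·(8/5) = 4/15.
New z = 28/3 + (4/15) = 48/5.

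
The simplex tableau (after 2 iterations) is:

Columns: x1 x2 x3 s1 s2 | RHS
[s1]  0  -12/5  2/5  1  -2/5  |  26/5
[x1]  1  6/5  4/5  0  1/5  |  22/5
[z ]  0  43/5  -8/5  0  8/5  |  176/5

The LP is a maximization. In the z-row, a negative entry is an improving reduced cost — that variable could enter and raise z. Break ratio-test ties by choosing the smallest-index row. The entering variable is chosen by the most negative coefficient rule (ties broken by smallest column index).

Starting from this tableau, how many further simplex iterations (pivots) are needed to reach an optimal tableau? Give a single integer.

pivot: x3 in, x1 out → z = 44
No improving column remains; optimal.

1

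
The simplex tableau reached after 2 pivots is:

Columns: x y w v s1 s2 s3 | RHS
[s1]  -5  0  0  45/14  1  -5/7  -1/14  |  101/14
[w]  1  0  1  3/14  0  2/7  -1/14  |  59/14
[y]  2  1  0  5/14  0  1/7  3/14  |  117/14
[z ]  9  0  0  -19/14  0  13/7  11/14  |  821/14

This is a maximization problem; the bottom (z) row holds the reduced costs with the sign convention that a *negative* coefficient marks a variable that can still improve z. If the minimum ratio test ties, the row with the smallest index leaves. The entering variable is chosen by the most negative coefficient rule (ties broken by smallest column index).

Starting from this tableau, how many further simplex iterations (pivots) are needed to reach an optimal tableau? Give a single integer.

pivot: v in, s1 out → z = 2776/45
No improving column remains; optimal.

1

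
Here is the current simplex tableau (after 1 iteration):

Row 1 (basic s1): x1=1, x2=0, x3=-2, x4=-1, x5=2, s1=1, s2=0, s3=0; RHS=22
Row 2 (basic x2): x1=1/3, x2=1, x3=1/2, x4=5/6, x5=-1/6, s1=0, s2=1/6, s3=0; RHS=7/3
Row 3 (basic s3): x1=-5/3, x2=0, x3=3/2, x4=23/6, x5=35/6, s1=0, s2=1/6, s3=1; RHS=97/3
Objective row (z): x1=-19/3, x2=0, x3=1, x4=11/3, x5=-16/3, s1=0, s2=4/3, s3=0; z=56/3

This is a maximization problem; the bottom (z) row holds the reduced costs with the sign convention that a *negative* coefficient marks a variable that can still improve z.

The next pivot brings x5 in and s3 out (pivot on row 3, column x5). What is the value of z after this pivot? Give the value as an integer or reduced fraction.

1688/35

Minimum ratio for x5: (97/3)/(35/6) = 194/35.
z changes by −(z-row coeff of x5)·ratio = −(-16/3)·(194/35) = 3104/105.
New z = 56/3 + (3104/105) = 1688/35.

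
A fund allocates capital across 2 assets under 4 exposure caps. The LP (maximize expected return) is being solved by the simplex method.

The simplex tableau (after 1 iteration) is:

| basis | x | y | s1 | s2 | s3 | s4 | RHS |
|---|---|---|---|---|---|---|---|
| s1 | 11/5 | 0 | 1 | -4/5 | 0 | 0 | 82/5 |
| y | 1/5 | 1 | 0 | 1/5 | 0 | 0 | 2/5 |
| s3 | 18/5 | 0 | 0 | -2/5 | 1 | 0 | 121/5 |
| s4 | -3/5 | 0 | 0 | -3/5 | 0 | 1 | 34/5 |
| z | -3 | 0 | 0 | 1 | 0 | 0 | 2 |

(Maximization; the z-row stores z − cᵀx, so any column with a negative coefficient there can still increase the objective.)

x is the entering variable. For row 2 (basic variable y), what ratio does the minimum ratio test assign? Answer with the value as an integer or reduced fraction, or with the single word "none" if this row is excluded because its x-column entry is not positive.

Ratio = RHS / (x entry) = (2/5) / (1/5) = 2.

2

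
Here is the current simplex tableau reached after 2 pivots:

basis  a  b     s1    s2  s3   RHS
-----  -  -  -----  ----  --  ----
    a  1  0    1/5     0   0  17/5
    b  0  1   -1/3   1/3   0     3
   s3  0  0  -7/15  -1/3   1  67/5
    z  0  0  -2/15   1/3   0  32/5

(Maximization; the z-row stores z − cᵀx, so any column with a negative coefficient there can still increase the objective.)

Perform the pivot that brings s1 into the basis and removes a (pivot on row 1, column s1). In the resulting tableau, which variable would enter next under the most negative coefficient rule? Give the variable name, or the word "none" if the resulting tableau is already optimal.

Pivot element 1/5. New z-row = old z-row − (-2/15)·(row 1/(1/5)).
Updated z-row coefficients: a: 2/3, b: 0, s1: 0, s2: 1/3, s3: 0.
No coefficient is strictly negative; the tableau after this pivot is optimal.

none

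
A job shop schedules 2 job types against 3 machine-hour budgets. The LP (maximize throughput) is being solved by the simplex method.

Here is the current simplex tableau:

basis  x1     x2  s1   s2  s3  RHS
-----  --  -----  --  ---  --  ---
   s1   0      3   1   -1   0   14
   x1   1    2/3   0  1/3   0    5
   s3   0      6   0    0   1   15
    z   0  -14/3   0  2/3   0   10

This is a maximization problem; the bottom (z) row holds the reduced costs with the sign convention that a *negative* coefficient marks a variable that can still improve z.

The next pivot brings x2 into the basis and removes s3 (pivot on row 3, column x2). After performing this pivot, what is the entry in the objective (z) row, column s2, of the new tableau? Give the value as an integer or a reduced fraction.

Pivot element is row 3, column x2: 6.
Normalize row 3: new (row 3, s2) = 0/6 = 0.
z-row ← z-row − (-14/3)·(new row 3): 2/3 − (-14/3)·0 = 2/3.

2/3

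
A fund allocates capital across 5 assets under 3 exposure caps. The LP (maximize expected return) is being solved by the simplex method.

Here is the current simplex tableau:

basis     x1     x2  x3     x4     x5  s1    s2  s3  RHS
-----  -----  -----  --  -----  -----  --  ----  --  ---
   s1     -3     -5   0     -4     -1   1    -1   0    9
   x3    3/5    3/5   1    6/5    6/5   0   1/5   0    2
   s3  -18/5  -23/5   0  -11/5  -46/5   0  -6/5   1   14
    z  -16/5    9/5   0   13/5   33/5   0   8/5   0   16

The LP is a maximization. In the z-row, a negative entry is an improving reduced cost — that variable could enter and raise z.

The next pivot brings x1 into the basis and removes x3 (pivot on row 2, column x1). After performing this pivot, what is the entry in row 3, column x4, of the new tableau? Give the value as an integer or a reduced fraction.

5

Pivot element is row 2, column x1: 3/5.
Normalize row 2: new (row 2, x4) = (6/5)/(3/5) = 2.
row 3 ← row 3 − (-18/5)·(new row 2): -11/5 − (-18/5)·2 = 5.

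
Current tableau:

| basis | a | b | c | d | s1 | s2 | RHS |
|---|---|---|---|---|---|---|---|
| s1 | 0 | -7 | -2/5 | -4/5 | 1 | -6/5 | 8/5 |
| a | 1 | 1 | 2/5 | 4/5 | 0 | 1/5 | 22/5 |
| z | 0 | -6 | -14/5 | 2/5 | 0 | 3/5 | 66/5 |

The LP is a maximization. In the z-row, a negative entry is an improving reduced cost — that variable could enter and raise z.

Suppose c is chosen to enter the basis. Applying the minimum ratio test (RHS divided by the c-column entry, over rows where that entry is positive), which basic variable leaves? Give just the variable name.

a

Ratios: row 1 (s1): entry -2/5 ≤ 0, skip; row 2 (a): (22/5)/(2/5) = 11.
Minimum ratio 11 is in the a row, so a leaves.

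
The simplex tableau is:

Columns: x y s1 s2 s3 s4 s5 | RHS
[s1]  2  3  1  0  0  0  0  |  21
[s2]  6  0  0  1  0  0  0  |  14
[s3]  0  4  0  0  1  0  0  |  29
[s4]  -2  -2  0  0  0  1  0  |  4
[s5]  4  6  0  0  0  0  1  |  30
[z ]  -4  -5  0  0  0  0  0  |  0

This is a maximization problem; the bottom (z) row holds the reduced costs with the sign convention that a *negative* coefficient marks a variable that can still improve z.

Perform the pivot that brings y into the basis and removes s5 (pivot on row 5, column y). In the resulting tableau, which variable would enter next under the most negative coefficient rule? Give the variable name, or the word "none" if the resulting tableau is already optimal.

Pivot element 6. New z-row = old z-row − (-5)·(row 5/6).
Updated z-row coefficients: x: -2/3, y: 0, s1: 0, s2: 0, s3: 0, s4: 0, s5: 5/6.
The most negative is -2/3 in column x, so x would enter next.

x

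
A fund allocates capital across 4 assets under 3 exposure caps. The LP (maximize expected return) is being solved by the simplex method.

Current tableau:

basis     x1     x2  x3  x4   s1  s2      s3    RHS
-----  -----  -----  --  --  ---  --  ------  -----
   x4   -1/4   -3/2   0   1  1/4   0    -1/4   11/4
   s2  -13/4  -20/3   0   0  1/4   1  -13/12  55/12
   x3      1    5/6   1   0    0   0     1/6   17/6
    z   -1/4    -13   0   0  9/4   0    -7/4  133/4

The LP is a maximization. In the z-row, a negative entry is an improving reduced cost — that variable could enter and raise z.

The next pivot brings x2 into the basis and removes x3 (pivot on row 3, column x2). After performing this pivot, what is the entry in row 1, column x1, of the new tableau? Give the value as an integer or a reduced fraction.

31/20

Pivot element is row 3, column x2: 5/6.
Normalize row 3: new (row 3, x1) = 1/(5/6) = 6/5.
row 1 ← row 1 − (-3/2)·(new row 3): -1/4 − (-3/2)·(6/5) = 31/20.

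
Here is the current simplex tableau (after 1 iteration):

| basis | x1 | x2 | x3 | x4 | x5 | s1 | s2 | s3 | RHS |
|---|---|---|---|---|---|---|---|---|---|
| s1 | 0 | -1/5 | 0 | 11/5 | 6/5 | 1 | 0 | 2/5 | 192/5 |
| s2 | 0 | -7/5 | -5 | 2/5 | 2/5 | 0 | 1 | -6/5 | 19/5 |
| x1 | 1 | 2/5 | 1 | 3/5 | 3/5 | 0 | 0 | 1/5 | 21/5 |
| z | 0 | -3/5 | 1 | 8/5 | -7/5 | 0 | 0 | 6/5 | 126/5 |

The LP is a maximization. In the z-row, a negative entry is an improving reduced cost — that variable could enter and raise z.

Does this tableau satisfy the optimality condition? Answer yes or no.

Column x2 has objective-row coefficient -3/5, which is negative; an improving pivot exists, so not yet optimal.

no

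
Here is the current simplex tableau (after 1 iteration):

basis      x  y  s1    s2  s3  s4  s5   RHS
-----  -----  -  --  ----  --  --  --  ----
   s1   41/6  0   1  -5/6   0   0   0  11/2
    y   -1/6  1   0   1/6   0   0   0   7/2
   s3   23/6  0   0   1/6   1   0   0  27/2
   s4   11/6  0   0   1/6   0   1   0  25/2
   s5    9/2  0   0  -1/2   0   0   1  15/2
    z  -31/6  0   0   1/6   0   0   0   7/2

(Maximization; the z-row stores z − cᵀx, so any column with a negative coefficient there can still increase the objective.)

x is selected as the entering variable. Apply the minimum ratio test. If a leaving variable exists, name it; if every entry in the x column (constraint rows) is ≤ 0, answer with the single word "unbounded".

s1

Ratios: row 1 (s1): (11/2)/(41/6) = 33/41; row 2 (y): entry -1/6 ≤ 0, skip; row 3 (s3): (27/2)/(23/6) = 81/23; row 4 (s4): (25/2)/(11/6) = 75/11; row 5 (s5): (15/2)/(9/2) = 5/3.
Minimum ratio is in the s1 row, so s1 leaves.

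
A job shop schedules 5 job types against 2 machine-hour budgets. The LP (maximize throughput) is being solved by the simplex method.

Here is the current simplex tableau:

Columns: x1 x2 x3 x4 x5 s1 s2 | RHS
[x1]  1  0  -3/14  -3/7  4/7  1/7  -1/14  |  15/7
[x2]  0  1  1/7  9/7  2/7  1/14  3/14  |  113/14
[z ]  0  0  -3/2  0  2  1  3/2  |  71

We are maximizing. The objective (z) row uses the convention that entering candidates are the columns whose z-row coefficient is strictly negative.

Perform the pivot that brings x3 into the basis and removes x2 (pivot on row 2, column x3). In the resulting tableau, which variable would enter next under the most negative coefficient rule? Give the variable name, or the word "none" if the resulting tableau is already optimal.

Pivot element 1/7. New z-row = old z-row − (-3/2)·(row 2/(1/7)).
Updated z-row coefficients: x1: 0, x2: 21/2, x3: 0, x4: 27/2, x5: 5, s1: 7/4, s2: 15/4.
No coefficient is strictly negative; the tableau after this pivot is optimal.

none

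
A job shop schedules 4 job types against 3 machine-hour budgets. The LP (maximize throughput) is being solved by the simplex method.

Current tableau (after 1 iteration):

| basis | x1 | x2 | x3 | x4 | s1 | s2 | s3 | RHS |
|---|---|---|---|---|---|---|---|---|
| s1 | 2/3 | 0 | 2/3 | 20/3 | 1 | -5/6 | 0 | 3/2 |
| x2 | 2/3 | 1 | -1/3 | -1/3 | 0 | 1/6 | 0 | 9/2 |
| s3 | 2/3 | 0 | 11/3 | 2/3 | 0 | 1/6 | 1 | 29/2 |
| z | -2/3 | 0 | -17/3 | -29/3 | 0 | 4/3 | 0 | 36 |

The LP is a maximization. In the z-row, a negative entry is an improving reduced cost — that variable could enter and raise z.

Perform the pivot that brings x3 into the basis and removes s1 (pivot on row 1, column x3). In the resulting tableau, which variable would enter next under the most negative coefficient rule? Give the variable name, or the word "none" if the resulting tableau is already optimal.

s2

Pivot element 2/3. New z-row = old z-row − (-17/3)·(row 1/(2/3)).
Updated z-row coefficients: x1: 5, x2: 0, x3: 0, x4: 47, s1: 17/2, s2: -23/4, s3: 0.
The most negative is -23/4 in column s2, so s2 would enter next.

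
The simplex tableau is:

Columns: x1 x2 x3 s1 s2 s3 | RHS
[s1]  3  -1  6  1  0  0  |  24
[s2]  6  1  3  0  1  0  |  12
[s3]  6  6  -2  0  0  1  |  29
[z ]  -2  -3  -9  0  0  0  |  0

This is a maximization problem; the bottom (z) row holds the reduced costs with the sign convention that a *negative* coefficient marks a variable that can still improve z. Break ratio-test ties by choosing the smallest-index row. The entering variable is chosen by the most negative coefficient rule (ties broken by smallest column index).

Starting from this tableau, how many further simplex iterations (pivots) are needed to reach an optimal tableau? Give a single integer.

pivot: x3 in, s1 out → z = 36
pivot: x2 in, s2 out → z = 36
No improving column remains; optimal.

2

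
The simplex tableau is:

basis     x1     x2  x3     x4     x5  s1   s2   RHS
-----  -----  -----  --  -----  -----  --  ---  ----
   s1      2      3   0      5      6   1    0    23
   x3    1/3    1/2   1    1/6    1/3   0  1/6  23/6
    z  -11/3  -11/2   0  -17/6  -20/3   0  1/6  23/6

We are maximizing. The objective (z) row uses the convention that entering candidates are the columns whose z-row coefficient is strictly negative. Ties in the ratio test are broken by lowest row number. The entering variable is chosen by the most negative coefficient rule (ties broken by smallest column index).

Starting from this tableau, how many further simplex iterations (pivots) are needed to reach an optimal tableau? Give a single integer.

2

pivot: x5 in, s1 out → z = 529/18
pivot: x2 in, x5 out → z = 46
No improving column remains; optimal.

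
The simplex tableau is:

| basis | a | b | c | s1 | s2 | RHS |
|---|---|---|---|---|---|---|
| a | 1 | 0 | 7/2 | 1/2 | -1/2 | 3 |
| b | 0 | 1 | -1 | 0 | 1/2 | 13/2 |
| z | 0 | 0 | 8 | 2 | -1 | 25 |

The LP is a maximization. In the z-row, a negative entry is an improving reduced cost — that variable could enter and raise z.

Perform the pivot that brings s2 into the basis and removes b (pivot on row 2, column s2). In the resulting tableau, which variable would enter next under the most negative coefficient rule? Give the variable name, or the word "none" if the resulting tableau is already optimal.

none

Pivot element 1/2. New z-row = old z-row − (-1)·(row 2/(1/2)).
Updated z-row coefficients: a: 0, b: 2, c: 6, s1: 2, s2: 0.
No coefficient is strictly negative; the tableau after this pivot is optimal.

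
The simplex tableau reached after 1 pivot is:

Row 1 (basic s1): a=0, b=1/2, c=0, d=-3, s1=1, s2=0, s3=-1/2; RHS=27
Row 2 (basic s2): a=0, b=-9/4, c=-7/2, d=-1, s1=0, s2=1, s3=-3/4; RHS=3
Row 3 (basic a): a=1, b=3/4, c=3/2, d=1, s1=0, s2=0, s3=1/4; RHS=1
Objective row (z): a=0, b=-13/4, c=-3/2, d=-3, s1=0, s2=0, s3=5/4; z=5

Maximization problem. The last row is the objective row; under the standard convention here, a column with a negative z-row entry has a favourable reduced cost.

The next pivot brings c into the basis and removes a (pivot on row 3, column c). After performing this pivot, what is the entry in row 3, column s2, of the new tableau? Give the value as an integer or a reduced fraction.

0

Pivot element is row 3, column c: 3/2.
Normalize row 3: new (row 3, s2) = 0/(3/2) = 0.
Row 3 is the pivot row, so the entry is 0.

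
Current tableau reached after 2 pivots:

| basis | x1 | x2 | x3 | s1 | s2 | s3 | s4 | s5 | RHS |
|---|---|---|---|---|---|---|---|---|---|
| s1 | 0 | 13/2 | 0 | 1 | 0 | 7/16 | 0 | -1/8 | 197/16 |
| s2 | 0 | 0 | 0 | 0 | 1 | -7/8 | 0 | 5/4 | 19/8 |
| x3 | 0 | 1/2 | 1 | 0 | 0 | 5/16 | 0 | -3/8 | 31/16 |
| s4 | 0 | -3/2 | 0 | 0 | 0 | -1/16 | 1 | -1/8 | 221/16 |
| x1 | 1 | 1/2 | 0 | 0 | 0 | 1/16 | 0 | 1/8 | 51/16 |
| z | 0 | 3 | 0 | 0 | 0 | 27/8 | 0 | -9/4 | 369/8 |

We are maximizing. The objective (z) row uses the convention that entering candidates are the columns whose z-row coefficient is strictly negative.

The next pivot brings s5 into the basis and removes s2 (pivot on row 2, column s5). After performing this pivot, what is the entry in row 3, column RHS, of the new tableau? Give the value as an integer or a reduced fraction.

53/20

Pivot element is row 2, column s5: 5/4.
Normalize row 2: new (row 2, RHS) = (19/8)/(5/4) = 19/10.
row 3 ← row 3 − (-3/8)·(new row 2): 31/16 − (-3/8)·(19/10) = 53/20.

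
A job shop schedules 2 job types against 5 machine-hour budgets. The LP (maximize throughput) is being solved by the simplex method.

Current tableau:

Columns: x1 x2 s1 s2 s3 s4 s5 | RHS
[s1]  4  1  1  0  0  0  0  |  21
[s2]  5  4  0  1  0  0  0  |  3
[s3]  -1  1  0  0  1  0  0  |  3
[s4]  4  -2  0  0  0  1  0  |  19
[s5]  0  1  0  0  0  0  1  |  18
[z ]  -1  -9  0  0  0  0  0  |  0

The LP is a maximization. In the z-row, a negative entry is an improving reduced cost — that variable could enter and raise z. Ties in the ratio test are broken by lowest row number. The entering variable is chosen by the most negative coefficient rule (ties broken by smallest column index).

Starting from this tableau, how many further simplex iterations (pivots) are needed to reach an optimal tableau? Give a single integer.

1

pivot: x2 in, s2 out → z = 27/4
No improving column remains; optimal.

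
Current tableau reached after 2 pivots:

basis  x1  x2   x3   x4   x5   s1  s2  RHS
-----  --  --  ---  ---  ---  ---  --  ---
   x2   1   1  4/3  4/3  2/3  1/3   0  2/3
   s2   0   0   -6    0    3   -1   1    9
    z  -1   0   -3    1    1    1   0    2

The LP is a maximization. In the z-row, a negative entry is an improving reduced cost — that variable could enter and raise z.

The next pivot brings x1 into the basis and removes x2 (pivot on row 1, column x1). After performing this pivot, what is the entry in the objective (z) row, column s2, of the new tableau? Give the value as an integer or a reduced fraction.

0

Pivot element is row 1, column x1: 1.
Normalize row 1: new (row 1, s2) = 0/1 = 0.
z-row ← z-row − (-1)·(new row 1): 0 − (-1)·0 = 0.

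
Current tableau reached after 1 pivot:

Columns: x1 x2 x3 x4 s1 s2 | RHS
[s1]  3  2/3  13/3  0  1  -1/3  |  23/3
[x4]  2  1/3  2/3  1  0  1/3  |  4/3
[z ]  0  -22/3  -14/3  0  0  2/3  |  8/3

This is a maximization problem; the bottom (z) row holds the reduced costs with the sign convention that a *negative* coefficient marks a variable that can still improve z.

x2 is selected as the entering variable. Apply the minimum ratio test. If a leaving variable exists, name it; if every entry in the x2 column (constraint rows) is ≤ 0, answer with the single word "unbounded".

x4

Ratios: row 1 (s1): (23/3)/(2/3) = 23/2; row 2 (x4): (4/3)/(1/3) = 4.
Minimum ratio is in the x4 row, so x4 leaves.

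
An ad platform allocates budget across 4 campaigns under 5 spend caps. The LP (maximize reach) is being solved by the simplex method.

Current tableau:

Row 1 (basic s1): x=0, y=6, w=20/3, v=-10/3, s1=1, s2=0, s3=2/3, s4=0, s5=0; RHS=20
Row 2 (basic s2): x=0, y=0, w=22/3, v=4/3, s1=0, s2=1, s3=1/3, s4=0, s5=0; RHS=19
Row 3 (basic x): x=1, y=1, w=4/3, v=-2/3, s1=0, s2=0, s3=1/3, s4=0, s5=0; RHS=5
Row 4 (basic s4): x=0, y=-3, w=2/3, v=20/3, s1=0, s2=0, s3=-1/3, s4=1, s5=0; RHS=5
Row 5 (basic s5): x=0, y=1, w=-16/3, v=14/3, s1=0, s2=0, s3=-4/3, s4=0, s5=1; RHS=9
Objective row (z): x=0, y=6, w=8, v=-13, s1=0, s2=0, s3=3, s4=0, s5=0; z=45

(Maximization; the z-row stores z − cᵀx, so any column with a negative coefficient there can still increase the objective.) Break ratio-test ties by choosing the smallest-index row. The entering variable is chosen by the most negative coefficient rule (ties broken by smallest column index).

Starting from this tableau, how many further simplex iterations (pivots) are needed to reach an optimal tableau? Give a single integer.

1

pivot: v in, s4 out → z = 219/4
No improving column remains; optimal.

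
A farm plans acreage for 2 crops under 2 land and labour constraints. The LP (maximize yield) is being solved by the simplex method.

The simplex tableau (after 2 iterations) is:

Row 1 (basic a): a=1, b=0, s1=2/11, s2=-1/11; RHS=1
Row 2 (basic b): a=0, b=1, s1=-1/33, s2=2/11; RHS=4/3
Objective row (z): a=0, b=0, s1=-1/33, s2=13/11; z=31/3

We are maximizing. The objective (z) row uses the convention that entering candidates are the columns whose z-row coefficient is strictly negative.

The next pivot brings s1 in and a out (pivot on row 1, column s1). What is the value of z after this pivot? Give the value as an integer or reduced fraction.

21/2

Minimum ratio for s1: 1/(2/11) = 11/2.
z changes by −(z-row coeff of s1)·ratio = −(-1/33)·(11/2) = 1/6.
New z = 31/3 + (1/6) = 21/2.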